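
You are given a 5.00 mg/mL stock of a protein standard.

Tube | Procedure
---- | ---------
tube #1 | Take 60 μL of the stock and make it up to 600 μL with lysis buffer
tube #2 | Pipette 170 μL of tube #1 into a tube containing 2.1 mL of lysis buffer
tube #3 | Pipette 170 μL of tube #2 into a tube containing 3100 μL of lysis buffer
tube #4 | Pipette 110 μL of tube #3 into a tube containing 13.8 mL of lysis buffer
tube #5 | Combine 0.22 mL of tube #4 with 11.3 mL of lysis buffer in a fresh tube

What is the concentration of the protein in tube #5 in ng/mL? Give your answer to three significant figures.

0.294 ng/mL

Step 1: 60 μL brought to 600 μL → factor 600/60 = 10
Step 2: 170 μL + 2.1 mL = 2270 μL total → factor 2270/170 = 13.353
Step 3: 170 μL + 3100 μL = 3270 μL total → factor 3270/170 = 19.235
Step 4: 110 μL + 13.8 mL = 13910 μL total → factor 13910/110 = 126.45
Step 5: 0.22 mL + 11.3 mL = 11.52 mL total → factor 11.52/0.22 = 52.364
Overall dilution factor = 10 × 13.353 × 19.235 × 126.45 × 52.364 = 1.7007 × 10^7
Final = 5.00 mg/mL / 1.7007 × 10^7 = 2.940 × 10^-7 mg/mL = 0.294 ng/mL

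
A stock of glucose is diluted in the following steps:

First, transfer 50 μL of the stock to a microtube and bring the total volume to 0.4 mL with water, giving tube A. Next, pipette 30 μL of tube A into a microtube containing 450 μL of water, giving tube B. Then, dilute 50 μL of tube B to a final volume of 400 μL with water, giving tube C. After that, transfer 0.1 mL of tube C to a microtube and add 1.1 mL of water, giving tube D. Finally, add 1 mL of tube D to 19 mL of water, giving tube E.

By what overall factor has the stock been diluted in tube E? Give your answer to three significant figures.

2.46 × 10^5

Step 1: 50 μL brought to 0.4 mL → factor 400/50 = 8
Step 2: 30 μL + 450 μL = 480 μL total → factor 480/30 = 16
Step 3: 50 μL brought to 400 μL → factor 400/50 = 8
Step 4: 0.1 mL + 1.1 mL = 1.2 mL total → factor 1.2/0.1 = 12
Step 5: 1 mL + 19 mL = 20 mL total → factor 20/1 = 20
Overall dilution factor = 8 × 16 × 8 × 12 × 20 = 2.4576 × 10^5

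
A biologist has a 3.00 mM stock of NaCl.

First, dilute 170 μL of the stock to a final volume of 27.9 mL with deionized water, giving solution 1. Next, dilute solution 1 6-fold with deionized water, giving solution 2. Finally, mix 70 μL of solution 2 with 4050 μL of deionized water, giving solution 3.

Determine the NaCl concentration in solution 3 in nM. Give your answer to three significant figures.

51.8 nM

Step 1: 170 μL brought to 27.9 mL → factor 27900/170 = 164.12
Step 2: 6-fold → factor 6
Step 3: 70 μL + 4050 μL = 4120 μL total → factor 4120/70 = 58.857
Overall dilution factor = 164.12 × 6 × 58.857 = 57957
Final = 3.00 mM / 57957 = 5.176 × 10^-5 mM = 51.8 nM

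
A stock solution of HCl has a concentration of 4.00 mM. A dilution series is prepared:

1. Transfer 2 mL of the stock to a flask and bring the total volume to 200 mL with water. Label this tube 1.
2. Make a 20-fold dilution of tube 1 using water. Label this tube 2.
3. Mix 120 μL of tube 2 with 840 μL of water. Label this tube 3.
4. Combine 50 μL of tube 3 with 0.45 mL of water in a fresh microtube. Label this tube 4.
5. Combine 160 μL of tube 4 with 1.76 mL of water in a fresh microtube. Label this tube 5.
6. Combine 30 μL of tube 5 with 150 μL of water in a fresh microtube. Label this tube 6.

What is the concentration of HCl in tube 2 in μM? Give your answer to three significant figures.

2.00 μM

Step 1: 2 mL brought to 200 mL → factor 200/2 = 100
Step 2: 20-fold → factor 20
Dilution factor through tube 2 = 100 × 20 = 2000
[tube 2] = 4.00 mM / 2000 = 0.002000 mM = 2.00 μM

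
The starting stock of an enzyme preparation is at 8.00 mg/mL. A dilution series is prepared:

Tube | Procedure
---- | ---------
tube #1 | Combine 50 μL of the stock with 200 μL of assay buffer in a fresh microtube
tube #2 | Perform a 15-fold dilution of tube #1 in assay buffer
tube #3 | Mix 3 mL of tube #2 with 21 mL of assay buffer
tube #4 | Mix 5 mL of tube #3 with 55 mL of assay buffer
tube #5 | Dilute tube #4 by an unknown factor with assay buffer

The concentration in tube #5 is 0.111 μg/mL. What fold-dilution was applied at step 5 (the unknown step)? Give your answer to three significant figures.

Step 1: 50 μL + 200 μL = 250 μL total → factor 250/50 = 5
Step 2: 15-fold → factor 15
Step 3: 3 mL + 21 mL = 24 mL total → factor 24/3 = 8
Step 4: 5 mL + 55 mL = 60 mL total → factor 60/5 = 12
Step 5: unknown factor x
Product of known-step factors = 7200
Overall factor = 8.00 mg/mL / (0.111 μg/mL) = 72072
x = 72072 / 7200 = 10.0

10.0-fold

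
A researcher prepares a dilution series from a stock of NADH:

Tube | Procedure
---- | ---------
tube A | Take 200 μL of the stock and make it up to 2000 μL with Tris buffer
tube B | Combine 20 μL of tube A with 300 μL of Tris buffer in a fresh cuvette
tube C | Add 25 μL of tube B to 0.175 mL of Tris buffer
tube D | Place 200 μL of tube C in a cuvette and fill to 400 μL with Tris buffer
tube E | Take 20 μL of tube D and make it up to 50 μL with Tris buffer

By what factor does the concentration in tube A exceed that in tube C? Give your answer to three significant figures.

Step 1: 200 μL brought to 2000 μL → factor 2000/200 = 10
Step 2: 20 μL + 300 μL = 320 μL total → factor 320/20 = 16
Step 3: 25 μL + 0.175 mL = 200 μL total → factor 200/25 = 8
Dilution factor to tube A = 10; to tube C = 1280
[tube A]/[tube C] = (factor to tube C)/(factor to tube A) = 1280/10 = 128

128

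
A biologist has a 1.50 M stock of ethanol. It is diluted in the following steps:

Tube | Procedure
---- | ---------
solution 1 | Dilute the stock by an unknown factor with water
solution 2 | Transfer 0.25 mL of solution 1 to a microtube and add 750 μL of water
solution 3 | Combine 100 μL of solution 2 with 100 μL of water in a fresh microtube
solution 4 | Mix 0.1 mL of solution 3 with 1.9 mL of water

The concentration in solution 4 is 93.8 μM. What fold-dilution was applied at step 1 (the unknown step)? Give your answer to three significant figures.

Step 1: unknown factor x
Step 2: 0.25 mL + 750 μL = 1 mL total → factor 1/0.25 = 4
Step 3: 100 μL + 100 μL = 200 μL total → factor 200/100 = 2
Step 4: 0.1 mL + 1.9 mL = 2 mL total → factor 2/0.1 = 20
Product of known-step factors = 160
Overall factor = 1.50 M / (93.8 μM) = 15991
x = 15991 / 160 = 99.9

99.9-fold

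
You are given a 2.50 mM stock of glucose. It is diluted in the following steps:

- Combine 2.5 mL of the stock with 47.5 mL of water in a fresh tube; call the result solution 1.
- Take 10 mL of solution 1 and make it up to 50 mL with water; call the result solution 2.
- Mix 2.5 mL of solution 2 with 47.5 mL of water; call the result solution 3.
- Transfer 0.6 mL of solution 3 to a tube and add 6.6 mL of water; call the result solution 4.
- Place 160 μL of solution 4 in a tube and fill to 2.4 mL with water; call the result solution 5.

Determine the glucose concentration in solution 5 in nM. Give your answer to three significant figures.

6.94 nM

Step 1: 2.5 mL + 47.5 mL = 50 mL total → factor 50/2.5 = 20
Step 2: 10 mL brought to 50 mL → factor 50/10 = 5
Step 3: 2.5 mL + 47.5 mL = 50 mL total → factor 50/2.5 = 20
Step 4: 0.6 mL + 6.6 mL = 7.2 mL total → factor 7.2/0.6 = 12
Step 5: 160 μL brought to 2.4 mL → factor 2400/160 = 15
Overall dilution factor = 20 × 5 × 20 × 12 × 15 = 3.6 × 10^5
Final = 2.50 mM / 3.6 × 10^5 = 6.944 × 10^-6 mM = 6.94 nM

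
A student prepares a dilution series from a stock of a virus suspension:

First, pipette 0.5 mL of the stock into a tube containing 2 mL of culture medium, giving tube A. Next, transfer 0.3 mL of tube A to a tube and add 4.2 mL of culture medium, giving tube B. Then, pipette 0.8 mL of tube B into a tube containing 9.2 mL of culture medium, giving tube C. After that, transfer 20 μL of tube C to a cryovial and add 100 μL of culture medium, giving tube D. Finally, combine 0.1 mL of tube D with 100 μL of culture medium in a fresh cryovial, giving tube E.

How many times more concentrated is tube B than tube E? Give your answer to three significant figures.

150

Step 1: 0.5 mL + 2 mL = 2.5 mL total → factor 2.5/0.5 = 5
Step 2: 0.3 mL + 4.2 mL = 4.5 mL total → factor 4.5/0.3 = 15
Step 3: 0.8 mL + 9.2 mL = 10 mL total → factor 10/0.8 = 12.5
Step 4: 20 μL + 100 μL = 120 μL total → factor 120/20 = 6
Step 5: 0.1 mL + 100 μL = 0.2 mL total → factor 0.2/0.1 = 2
Dilution factor to tube B = 75; to tube E = 11250
[tube B]/[tube E] = (factor to tube E)/(factor to tube B) = 11250/75 = 150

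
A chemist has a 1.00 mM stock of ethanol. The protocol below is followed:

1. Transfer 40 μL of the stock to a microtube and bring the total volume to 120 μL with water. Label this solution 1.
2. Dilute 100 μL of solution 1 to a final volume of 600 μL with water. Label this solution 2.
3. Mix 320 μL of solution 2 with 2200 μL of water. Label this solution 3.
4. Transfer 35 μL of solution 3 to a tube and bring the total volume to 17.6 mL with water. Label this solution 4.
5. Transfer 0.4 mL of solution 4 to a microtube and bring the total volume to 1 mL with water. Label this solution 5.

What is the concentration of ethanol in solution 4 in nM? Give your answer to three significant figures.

Step 1: 40 μL brought to 120 μL → factor 120/40 = 3
Step 2: 100 μL brought to 600 μL → factor 600/100 = 6
Step 3: 320 μL + 2200 μL = 2520 μL total → factor 2520/320 = 7.875
Step 4: 35 μL brought to 17.6 mL → factor 17600/35 = 502.86
Dilution factor through solution 4 = 3 × 6 × 7.875 × 502.86 = 71280
[solution 4] = 1.00 mM / 71280 = 1.403 × 10^-5 mM = 14.0 nM

14.0 nM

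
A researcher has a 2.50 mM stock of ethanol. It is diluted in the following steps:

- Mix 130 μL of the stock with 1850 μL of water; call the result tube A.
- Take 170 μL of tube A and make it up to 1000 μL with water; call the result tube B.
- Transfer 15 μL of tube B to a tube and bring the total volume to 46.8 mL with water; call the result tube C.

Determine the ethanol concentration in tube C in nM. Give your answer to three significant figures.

Step 1: 130 μL + 1850 μL = 1980 μL total → factor 1980/130 = 15.231
Step 2: 170 μL brought to 1000 μL → factor 1000/170 = 5.8824
Step 3: 15 μL brought to 46.8 mL → factor 46800/15 = 3120
Overall dilution factor = 15.231 × 5.8824 × 3120 = 2.7953 × 10^5
Final = 2.50 mM / 2.7953 × 10^5 = 8.944 × 10^-6 mM = 8.94 nM

8.94 nM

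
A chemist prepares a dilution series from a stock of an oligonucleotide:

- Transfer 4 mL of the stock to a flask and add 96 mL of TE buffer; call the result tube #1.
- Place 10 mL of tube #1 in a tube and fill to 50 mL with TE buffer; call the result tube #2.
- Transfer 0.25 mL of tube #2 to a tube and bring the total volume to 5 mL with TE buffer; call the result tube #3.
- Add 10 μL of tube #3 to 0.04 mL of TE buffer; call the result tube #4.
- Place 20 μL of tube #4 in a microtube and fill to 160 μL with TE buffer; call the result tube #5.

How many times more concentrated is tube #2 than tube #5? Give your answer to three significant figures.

Step 1: 4 mL + 96 mL = 100 mL total → factor 100/4 = 25
Step 2: 10 mL brought to 50 mL → factor 50/10 = 5
Step 3: 0.25 mL brought to 5 mL → factor 5/0.25 = 20
Step 4: 10 μL + 0.04 mL = 50 μL total → factor 50/10 = 5
Step 5: 20 μL brought to 160 μL → factor 160/20 = 8
Dilution factor to tube #2 = 125; to tube #5 = 1 × 10^5
[tube #2]/[tube #5] = (factor to tube #5)/(factor to tube #2) = 1 × 10^5/125 = 800

800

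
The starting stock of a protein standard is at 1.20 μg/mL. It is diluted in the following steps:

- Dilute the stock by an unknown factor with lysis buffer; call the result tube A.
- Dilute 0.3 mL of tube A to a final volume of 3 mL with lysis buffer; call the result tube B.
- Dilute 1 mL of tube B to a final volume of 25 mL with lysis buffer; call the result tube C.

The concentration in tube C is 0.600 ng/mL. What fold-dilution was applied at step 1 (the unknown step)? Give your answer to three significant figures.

Step 1: unknown factor x
Step 2: 0.3 mL brought to 3 mL → factor 3/0.3 = 10
Step 3: 1 mL brought to 25 mL → factor 25/1 = 25
Product of known-step factors = 250
Overall factor = 1.20 μg/mL / (0.600 ng/mL) = 2000
x = 2000 / 250 = 8.00

8.00-fold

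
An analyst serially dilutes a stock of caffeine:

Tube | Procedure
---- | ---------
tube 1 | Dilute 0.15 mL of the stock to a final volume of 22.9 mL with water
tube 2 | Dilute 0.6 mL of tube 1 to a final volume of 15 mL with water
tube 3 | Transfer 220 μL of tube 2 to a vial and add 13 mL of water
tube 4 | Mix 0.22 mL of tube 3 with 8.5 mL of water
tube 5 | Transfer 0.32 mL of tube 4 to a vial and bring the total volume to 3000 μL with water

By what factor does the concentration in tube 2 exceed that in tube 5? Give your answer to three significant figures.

2.23 × 10^4

Step 1: 0.15 mL brought to 22.9 mL → factor 22.9/0.15 = 152.67
Step 2: 0.6 mL brought to 15 mL → factor 15/0.6 = 25
Step 3: 220 μL + 13 mL = 13220 μL total → factor 13220/220 = 60.091
Step 4: 0.22 mL + 8.5 mL = 8.72 mL total → factor 8.72/0.22 = 39.636
Step 5: 0.32 mL brought to 3000 μL → factor 3/0.32 = 9.375
Dilution factor to tube 2 = 3816.7; to tube 5 = 8.5223 × 10^7
[tube 2]/[tube 5] = (factor to tube 5)/(factor to tube 2) = 8.5223 × 10^7/3816.7 = 2.23 × 10^4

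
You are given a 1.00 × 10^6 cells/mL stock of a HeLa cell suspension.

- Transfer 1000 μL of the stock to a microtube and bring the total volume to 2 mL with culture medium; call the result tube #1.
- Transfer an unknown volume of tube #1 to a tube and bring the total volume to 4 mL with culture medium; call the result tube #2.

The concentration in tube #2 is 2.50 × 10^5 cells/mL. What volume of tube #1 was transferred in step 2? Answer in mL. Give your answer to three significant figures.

2.00 mL

Step 1: 1000 μL brought to 2 mL → factor 2000/1000 = 2
Step 2: v brought to 4 mL → factor = 4 mL/v
Product of known-step factors = 2
Overall factor = 1.00 × 10^6 cells/mL / (2.50 × 10^5 cells/mL) = 4
Step-2 factor = 4 / 2 = 2
v = 4 mL / 2 = 2.00 mL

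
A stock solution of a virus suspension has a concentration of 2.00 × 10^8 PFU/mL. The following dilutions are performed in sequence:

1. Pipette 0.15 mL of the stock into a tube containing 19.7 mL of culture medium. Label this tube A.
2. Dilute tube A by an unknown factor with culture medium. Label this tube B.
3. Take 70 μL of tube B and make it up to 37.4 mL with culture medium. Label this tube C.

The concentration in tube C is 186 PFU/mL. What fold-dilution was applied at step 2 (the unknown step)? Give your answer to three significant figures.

Step 1: 0.15 mL + 19.7 mL = 19.85 mL total → factor 19.85/0.15 = 132.33
Step 2: unknown factor x
Step 3: 70 μL brought to 37.4 mL → factor 37400/70 = 534.29
Product of known-step factors = 70704
Overall factor = 2.00 × 10^8 PFU/mL / (186 PFU/mL) = 1.0753 × 10^6
x = 1.0753 × 10^6 / 70704 = 15.2

15.2-fold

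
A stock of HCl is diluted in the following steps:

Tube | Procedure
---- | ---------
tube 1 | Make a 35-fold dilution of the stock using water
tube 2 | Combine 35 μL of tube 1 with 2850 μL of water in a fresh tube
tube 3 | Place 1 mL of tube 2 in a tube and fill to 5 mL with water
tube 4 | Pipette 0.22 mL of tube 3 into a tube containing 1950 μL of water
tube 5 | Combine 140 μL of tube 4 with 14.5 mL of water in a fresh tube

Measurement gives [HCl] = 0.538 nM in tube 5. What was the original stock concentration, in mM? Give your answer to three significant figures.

8.00 mM

Step 1: 35-fold → factor 35
Step 2: 35 μL + 2850 μL = 2885 μL total → factor 2885/35 = 82.429
Step 3: 1 mL brought to 5 mL → factor 5/1 = 5
Step 4: 0.22 mL + 1950 μL = 2.17 mL total → factor 2.17/0.22 = 9.8636
Step 5: 140 μL + 14.5 mL = 14640 μL total → factor 14640/140 = 104.57
Overall dilution factor = 35 × 82.429 × 5 × 9.8636 × 104.57 = 1.4879 × 10^7
Stock = 0.538 nM × 1.4879 × 10^7 = 8.005 × 10^6 nM = 8.00 mM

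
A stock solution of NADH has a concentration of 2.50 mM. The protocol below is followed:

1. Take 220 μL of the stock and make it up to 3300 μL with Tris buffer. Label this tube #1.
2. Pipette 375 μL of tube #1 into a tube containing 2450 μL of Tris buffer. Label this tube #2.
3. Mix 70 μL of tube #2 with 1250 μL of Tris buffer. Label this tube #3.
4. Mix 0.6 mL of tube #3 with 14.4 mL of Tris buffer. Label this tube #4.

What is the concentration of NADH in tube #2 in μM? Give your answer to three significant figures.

Step 1: 220 μL brought to 3300 μL → factor 3300/220 = 15
Step 2: 375 μL + 2450 μL = 2825 μL total → factor 2825/375 = 7.5333
Dilution factor through tube #2 = 15 × 7.5333 = 113
[tube #2] = 2.50 mM / 113 = 0.02212 mM = 22.1 μM

22.1 μM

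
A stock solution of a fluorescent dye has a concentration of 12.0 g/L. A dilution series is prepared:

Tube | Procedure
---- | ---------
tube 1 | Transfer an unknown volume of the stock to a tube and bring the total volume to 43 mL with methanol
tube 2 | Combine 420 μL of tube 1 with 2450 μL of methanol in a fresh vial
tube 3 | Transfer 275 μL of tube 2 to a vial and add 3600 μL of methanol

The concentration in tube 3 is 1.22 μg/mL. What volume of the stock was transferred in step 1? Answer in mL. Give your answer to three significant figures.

0.421 mL

Step 1: v brought to 43 mL → factor = 43 mL/v
Step 2: 420 μL + 2450 μL = 2870 μL total → factor 2870/420 = 6.8333
Step 3: 275 μL + 3600 μL = 3875 μL total → factor 3875/275 = 14.091
Product of known-step factors = 96.288
Overall factor = 12.0 g/L / (1.22 μg/mL) = 9836.1
Step-1 factor = 9836.1 / 96.288 = 102.15
v = 43 mL / 102.15 = 0.421 mL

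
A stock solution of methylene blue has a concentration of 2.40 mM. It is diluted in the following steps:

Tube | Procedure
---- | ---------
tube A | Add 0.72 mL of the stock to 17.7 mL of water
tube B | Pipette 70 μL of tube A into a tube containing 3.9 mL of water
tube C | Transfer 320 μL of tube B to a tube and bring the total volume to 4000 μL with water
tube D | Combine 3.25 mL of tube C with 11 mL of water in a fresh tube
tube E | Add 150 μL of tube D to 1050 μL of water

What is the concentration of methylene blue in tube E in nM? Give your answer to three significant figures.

3.77 nM

Step 1: 0.72 mL + 17.7 mL = 18.42 mL total → factor 18.42/0.72 = 25.583
Step 2: 70 μL + 3.9 mL = 3970 μL total → factor 3970/70 = 56.714
Step 3: 320 μL brought to 4000 μL → factor 4000/320 = 12.5
Step 4: 3.25 mL + 11 mL = 14.25 mL total → factor 14.25/3.25 = 4.3846
Step 5: 150 μL + 1050 μL = 1200 μL total → factor 1200/150 = 8
Overall dilution factor = 25.583 × 56.714 × 12.5 × 4.3846 × 8 = 6.3618 × 10^5
Final = 2.40 mM / 6.3618 × 10^5 = 3.773 × 10^-6 mM = 3.77 nM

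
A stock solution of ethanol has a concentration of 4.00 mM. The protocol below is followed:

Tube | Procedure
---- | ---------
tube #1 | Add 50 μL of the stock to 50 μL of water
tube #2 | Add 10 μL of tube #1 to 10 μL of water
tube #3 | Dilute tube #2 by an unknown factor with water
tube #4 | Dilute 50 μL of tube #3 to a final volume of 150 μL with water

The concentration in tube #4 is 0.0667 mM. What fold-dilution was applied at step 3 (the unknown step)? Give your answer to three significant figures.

Step 1: 50 μL + 50 μL = 100 μL total → factor 100/50 = 2
Step 2: 10 μL + 10 μL = 20 μL total → factor 20/10 = 2
Step 3: unknown factor x
Step 4: 50 μL brought to 150 μL → factor 150/50 = 3
Product of known-step factors = 12
Overall factor = 4.00 mM / (0.0667 mM) = 59.97
x = 59.97 / 12 = 5.00

5.00-fold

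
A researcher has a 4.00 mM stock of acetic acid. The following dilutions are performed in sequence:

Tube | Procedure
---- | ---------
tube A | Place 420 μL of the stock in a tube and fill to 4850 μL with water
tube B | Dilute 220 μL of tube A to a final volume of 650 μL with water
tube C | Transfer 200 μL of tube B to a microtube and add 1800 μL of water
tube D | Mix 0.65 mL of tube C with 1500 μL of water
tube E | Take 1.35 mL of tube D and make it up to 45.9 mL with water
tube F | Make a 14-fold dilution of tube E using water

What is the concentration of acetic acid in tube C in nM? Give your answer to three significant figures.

1.17 × 10^4 nM

Step 1: 420 μL brought to 4850 μL → factor 4850/420 = 11.548
Step 2: 220 μL brought to 650 μL → factor 650/220 = 2.9545
Step 3: 200 μL + 1800 μL = 2000 μL total → factor 2000/200 = 10
Dilution factor through tube C = 11.548 × 2.9545 × 10 = 341.18
[tube C] = 4.00 mM / 341.18 = 0.01172 mM = 1.17 × 10^4 nM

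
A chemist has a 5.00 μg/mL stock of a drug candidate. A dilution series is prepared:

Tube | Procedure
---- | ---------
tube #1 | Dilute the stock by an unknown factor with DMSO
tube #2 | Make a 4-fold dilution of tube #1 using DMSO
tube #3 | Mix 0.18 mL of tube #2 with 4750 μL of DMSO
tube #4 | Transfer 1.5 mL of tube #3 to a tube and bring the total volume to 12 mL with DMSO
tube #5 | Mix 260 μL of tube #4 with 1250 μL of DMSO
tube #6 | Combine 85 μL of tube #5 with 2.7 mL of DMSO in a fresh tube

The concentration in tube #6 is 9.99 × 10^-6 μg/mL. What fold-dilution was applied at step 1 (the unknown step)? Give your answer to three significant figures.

3.00-fold

Step 1: unknown factor x
Step 2: 4-fold → factor 4
Step 3: 0.18 mL + 4750 μL = 4.93 mL total → factor 4.93/0.18 = 27.389
Step 4: 1.5 mL brought to 12 mL → factor 12/1.5 = 8
Step 5: 260 μL + 1250 μL = 1510 μL total → factor 1510/260 = 5.8077
Step 6: 85 μL + 2.7 mL = 2785 μL total → factor 2785/85 = 32.765
Product of known-step factors = 1.6678 × 10^5
Overall factor = 5.00 μg/mL / (9.99 × 10^-6 μg/mL) = 5.005 × 10^5
x = 5.005 × 10^5 / 1.6678 × 10^5 = 3.00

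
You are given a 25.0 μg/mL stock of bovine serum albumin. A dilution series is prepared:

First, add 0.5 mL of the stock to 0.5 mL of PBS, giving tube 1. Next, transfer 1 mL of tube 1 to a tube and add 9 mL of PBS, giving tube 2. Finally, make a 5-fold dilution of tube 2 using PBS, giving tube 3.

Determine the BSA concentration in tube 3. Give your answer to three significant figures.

0.250 μg/mL

Step 1: 0.5 mL + 0.5 mL = 1 mL total → factor 1/0.5 = 2
Step 2: 1 mL + 9 mL = 10 mL total → factor 10/1 = 10
Step 3: 5-fold → factor 5
Overall dilution factor = 2 × 10 × 5 = 100
Final = 25.0 μg/mL / 100 = 0.250 μg/mL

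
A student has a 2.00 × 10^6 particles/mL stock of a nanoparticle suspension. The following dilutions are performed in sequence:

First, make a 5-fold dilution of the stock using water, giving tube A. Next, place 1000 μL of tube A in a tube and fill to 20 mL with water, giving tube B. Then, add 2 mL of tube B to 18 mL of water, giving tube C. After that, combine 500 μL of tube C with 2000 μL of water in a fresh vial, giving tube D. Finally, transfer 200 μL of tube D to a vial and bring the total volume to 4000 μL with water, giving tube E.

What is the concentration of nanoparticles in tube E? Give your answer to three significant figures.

Step 1: 5-fold → factor 5
Step 2: 1000 μL brought to 20 mL → factor 20000/1000 = 20
Step 3: 2 mL + 18 mL = 20 mL total → factor 20/2 = 10
Step 4: 500 μL + 2000 μL = 2500 μL total → factor 2500/500 = 5
Step 5: 200 μL brought to 4000 μL → factor 4000/200 = 20
Overall dilution factor = 5 × 20 × 10 × 5 × 20 = 1 × 10^5
Final = 2.00 × 10^6 particles/mL / 1 × 10^5 = 20.0 particles/mL

20.0 particles/mL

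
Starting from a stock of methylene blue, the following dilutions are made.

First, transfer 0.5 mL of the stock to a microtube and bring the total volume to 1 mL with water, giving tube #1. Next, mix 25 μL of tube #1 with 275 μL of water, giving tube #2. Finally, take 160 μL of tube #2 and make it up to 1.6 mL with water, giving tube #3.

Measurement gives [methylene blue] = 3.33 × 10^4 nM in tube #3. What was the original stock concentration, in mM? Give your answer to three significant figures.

7.99 mM

Step 1: 0.5 mL brought to 1 mL → factor 1/0.5 = 2
Step 2: 25 μL + 275 μL = 300 μL total → factor 300/25 = 12
Step 3: 160 μL brought to 1.6 mL → factor 1600/160 = 10
Overall dilution factor = 2 × 12 × 10 = 240
Stock = 3.33 × 10^4 nM × 240 = 7.992 × 10^6 nM = 7.99 mM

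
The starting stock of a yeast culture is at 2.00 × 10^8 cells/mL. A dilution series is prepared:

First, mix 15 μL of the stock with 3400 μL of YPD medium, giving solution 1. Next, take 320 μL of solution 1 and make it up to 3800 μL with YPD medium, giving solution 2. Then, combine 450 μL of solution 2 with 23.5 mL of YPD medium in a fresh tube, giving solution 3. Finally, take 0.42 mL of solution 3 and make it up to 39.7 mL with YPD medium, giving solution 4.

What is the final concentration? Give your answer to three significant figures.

14.7 cells/mL

Step 1: 15 μL + 3400 μL = 3415 μL total → factor 3415/15 = 227.67
Step 2: 320 μL brought to 3800 μL → factor 3800/320 = 11.875
Step 3: 450 μL + 23.5 mL = 23950 μL total → factor 23950/450 = 53.222
Step 4: 0.42 mL brought to 39.7 mL → factor 39.7/0.42 = 94.524
Overall dilution factor = 227.67 × 11.875 × 53.222 × 94.524 = 1.3601 × 10^7
Final = 2.00 × 10^8 cells/mL / 1.3601 × 10^7 = 14.7 cells/mL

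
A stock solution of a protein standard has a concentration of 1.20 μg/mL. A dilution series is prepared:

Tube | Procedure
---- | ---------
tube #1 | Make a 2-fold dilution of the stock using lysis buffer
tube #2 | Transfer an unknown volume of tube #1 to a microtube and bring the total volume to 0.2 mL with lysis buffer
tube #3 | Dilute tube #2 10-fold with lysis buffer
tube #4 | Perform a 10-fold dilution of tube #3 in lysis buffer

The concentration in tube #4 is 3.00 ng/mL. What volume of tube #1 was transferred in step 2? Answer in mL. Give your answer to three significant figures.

0.100 mL

Step 1: 2-fold → factor 2
Step 2: v brought to 0.2 mL → factor = 0.2 mL/v
Step 3: 10-fold → factor 10
Step 4: 10-fold → factor 10
Product of known-step factors = 200
Overall factor = 1.20 μg/mL / (3.00 ng/mL) = 400
Step-2 factor = 400 / 200 = 2
v = 0.2 mL / 2 = 0.100 mL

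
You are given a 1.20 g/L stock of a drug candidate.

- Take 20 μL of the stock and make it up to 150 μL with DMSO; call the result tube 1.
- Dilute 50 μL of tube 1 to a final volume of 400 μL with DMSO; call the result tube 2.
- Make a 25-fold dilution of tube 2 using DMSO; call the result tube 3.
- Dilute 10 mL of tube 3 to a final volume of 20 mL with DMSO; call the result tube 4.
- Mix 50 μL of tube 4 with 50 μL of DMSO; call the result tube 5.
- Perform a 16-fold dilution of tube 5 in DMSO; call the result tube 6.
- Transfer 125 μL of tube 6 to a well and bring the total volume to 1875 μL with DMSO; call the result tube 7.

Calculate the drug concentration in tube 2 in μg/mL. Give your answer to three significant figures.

20.0 μg/mL

Step 1: 20 μL brought to 150 μL → factor 150/20 = 7.5
Step 2: 50 μL brought to 400 μL → factor 400/50 = 8
Dilution factor through tube 2 = 7.5 × 8 = 60
[tube 2] = 1.20 g/L / 60 = 0.02000 g/L = 20.0 μg/mL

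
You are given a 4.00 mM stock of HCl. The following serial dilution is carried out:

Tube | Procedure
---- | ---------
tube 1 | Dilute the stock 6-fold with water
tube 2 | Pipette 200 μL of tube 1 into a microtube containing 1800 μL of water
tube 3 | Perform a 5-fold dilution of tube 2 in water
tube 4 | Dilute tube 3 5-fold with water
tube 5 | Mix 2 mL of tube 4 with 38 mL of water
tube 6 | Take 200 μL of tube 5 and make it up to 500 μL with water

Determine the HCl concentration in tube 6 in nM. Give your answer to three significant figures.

Step 1: 6-fold → factor 6
Step 2: 200 μL + 1800 μL = 2000 μL total → factor 2000/200 = 10
Step 3: 5-fold → factor 5
Step 4: 5-fold → factor 5
Step 5: 2 mL + 38 mL = 40 mL total → factor 40/2 = 20
Step 6: 200 μL brought to 500 μL → factor 500/200 = 2.5
Overall dilution factor = 6 × 10 × 5 × 5 × 20 × 2.5 = 75000
Final = 4.00 mM / 75000 = 5.333 × 10^-5 mM = 53.3 nM

53.3 nM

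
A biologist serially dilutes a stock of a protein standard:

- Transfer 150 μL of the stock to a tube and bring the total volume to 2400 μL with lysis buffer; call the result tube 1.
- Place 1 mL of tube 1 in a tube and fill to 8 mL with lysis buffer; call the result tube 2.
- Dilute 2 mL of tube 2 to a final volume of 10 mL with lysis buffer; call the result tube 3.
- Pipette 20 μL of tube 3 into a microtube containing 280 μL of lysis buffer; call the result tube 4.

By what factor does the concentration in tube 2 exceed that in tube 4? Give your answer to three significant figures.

Step 1: 150 μL brought to 2400 μL → factor 2400/150 = 16
Step 2: 1 mL brought to 8 mL → factor 8/1 = 8
Step 3: 2 mL brought to 10 mL → factor 10/2 = 5
Step 4: 20 μL + 280 μL = 300 μL total → factor 300/20 = 15
Dilution factor to tube 2 = 128; to tube 4 = 9600
[tube 2]/[tube 4] = (factor to tube 4)/(factor to tube 2) = 9600/128 = 75.0

75.0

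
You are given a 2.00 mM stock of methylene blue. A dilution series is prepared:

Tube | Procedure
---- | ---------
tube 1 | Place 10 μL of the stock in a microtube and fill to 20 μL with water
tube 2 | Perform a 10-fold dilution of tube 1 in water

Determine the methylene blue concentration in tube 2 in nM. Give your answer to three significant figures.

Step 1: 10 μL brought to 20 μL → factor 20/10 = 2
Step 2: 10-fold → factor 10
Overall dilution factor = 2 × 10 = 20
Final = 2.00 mM / 20 = 0.1000 mM = 1.00 × 10^5 nM

1.00 × 10^5 nM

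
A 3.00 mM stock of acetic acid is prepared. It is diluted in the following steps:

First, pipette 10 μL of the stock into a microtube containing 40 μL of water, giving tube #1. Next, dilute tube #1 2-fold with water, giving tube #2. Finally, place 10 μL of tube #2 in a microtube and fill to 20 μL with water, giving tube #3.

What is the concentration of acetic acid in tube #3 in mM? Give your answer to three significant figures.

Step 1: 10 μL + 40 μL = 50 μL total → factor 50/10 = 5
Step 2: 2-fold → factor 2
Step 3: 10 μL brought to 20 μL → factor 20/10 = 2
Overall dilution factor = 5 × 2 × 2 = 20
Final = 3.00 mM / 20 = 0.150 mM

0.150 mM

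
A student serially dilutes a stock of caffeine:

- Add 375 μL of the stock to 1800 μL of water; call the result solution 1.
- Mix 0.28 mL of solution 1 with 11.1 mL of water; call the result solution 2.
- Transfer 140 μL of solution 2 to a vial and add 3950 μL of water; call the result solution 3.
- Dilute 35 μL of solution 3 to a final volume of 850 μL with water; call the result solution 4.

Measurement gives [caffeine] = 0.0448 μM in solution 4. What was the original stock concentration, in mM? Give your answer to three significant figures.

7.49 mM

Step 1: 375 μL + 1800 μL = 2175 μL total → factor 2175/375 = 5.8
Step 2: 0.28 mL + 11.1 mL = 11.38 mL total → factor 11.38/0.28 = 40.643
Step 3: 140 μL + 3950 μL = 4090 μL total → factor 4090/140 = 29.214
Step 4: 35 μL brought to 850 μL → factor 850/35 = 24.286
Overall dilution factor = 5.8 × 40.643 × 29.214 × 24.286 = 1.6725 × 10^5
Stock = 0.0448 μM × 1.6725 × 10^5 = 7493 μM = 7.49 mM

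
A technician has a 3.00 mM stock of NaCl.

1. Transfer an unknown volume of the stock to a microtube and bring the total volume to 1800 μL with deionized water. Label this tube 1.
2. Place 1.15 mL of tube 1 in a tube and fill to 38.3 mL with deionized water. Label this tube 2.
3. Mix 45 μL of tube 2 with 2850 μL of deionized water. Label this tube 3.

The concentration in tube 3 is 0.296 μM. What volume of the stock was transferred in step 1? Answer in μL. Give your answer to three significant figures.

Step 1: v brought to 1800 μL → factor = 1800 μL/v
Step 2: 1.15 mL brought to 38.3 mL → factor 38.3/1.15 = 33.304
Step 3: 45 μL + 2850 μL = 2895 μL total → factor 2895/45 = 64.333
Product of known-step factors = 2142.6
Overall factor = 3.00 mM / (0.296 μM) = 10135
Step-1 factor = 10135 / 2142.6 = 4.7303
v = 1800 μL / 4.7303 = 381 μL

381 μL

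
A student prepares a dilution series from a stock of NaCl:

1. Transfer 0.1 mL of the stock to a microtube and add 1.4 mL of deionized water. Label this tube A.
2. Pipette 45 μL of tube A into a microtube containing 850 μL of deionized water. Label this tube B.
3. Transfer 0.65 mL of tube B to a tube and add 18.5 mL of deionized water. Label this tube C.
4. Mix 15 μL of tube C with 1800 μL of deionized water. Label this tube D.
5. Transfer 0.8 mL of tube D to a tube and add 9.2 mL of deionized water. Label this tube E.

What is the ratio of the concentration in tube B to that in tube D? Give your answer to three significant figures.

3.56 × 10^3

Step 1: 0.1 mL + 1.4 mL = 1.5 mL total → factor 1.5/0.1 = 15
Step 2: 45 μL + 850 μL = 895 μL total → factor 895/45 = 19.889
Step 3: 0.65 mL + 18.5 mL = 19.15 mL total → factor 19.15/0.65 = 29.462
Step 4: 15 μL + 1800 μL = 1815 μL total → factor 1815/15 = 121
Dilution factor to tube B = 298.33; to tube D = 1.0635 × 10^6
[tube B]/[tube D] = (factor to tube D)/(factor to tube B) = 1.0635 × 10^6/298.33 = 3.56 × 10^3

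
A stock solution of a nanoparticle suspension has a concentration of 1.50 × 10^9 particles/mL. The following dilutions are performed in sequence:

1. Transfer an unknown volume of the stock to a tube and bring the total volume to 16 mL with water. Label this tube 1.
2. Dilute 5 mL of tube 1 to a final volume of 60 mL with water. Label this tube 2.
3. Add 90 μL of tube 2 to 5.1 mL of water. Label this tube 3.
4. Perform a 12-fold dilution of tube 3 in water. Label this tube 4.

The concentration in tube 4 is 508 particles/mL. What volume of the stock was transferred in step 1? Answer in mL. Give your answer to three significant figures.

0.0450 mL

Step 1: v brought to 16 mL → factor = 16 mL/v
Step 2: 5 mL brought to 60 mL → factor 60/5 = 12
Step 3: 90 μL + 5.1 mL = 5190 μL total → factor 5190/90 = 57.667
Step 4: 12-fold → factor 12
Product of known-step factors = 8304
Overall factor = 1.50 × 10^9 particles/mL / (508 particles/mL) = 2.9528 × 10^6
Step-1 factor = 2.9528 × 10^6 / 8304 = 355.58
v = 16 mL / 355.58 = 0.0450 mL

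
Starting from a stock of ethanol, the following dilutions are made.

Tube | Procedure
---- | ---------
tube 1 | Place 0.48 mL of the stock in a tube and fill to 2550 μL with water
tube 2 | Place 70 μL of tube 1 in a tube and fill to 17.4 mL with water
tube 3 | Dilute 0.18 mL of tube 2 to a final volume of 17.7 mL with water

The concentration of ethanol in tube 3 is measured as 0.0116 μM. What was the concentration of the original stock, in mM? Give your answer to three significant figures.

Step 1: 0.48 mL brought to 2550 μL → factor 2.55/0.48 = 5.3125
Step 2: 70 μL brought to 17.4 mL → factor 17400/70 = 248.57
Step 3: 0.18 mL brought to 17.7 mL → factor 17.7/0.18 = 98.333
Overall dilution factor = 5.3125 × 248.57 × 98.333 = 1.2985 × 10^5
Stock = 0.0116 μM × 1.2985 × 10^5 = 1506 μM = 1.51 mM

1.51 mM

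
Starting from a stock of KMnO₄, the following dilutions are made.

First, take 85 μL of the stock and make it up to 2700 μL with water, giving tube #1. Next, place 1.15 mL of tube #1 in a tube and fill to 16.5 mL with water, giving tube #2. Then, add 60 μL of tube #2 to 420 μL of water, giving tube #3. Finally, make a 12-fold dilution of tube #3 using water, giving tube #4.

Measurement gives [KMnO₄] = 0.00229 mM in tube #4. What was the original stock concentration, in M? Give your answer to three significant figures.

0.100 M

Step 1: 85 μL brought to 2700 μL → factor 2700/85 = 31.765
Step 2: 1.15 mL brought to 16.5 mL → factor 16.5/1.15 = 14.348
Step 3: 60 μL + 420 μL = 480 μL total → factor 480/60 = 8
Step 4: 12-fold → factor 12
Overall dilution factor = 31.765 × 14.348 × 8 × 12 = 43752
Stock = 0.00229 mM × 43752 = 100.2 mM = 0.100 M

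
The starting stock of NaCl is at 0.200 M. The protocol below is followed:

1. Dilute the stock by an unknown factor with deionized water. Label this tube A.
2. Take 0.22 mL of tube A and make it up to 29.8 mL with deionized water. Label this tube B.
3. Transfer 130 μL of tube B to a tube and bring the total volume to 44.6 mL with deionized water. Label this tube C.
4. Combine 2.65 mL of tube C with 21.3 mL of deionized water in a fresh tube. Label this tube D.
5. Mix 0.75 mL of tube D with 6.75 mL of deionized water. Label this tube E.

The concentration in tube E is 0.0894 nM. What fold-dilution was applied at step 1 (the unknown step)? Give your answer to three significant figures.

533-fold

Step 1: unknown factor x
Step 2: 0.22 mL brought to 29.8 mL → factor 29.8/0.22 = 135.45
Step 3: 130 μL brought to 44.6 mL → factor 44600/130 = 343.08
Step 4: 2.65 mL + 21.3 mL = 23.95 mL total → factor 23.95/2.65 = 9.0377
Step 5: 0.75 mL + 6.75 mL = 7.5 mL total → factor 7.5/0.75 = 10
Product of known-step factors = 4.2 × 10^6
Overall factor = 0.200 M / (0.0894 nM) = 2.2371 × 10^9
x = 2.2371 × 10^9 / 4.2 × 10^6 = 533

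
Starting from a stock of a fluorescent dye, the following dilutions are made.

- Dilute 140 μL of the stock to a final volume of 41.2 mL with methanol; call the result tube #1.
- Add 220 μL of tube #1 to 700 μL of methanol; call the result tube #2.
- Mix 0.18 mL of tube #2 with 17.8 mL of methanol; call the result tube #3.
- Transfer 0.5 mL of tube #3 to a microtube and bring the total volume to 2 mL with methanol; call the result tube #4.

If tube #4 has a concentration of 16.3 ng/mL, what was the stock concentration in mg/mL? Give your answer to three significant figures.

8.01 mg/mL

Step 1: 140 μL brought to 41.2 mL → factor 41200/140 = 294.29
Step 2: 220 μL + 700 μL = 920 μL total → factor 920/220 = 4.1818
Step 3: 0.18 mL + 17.8 mL = 17.98 mL total → factor 17.98/0.18 = 99.889
Step 4: 0.5 mL brought to 2 mL → factor 2/0.5 = 4
Overall dilution factor = 294.29 × 4.1818 × 99.889 × 4 = 4.9171 × 10^5
Stock = 16.3 ng/mL × 4.9171 × 10^5 = 8.015 × 10^6 ng/mL = 8.01 mg/mL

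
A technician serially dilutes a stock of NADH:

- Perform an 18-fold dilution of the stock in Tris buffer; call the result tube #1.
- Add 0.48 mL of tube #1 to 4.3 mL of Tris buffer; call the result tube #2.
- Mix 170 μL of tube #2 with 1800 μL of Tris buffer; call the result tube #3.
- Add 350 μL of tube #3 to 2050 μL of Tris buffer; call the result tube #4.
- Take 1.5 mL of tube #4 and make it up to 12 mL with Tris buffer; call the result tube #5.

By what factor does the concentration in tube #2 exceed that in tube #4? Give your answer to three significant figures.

79.5

Step 1: 18-fold → factor 18
Step 2: 0.48 mL + 4.3 mL = 4.78 mL total → factor 4.78/0.48 = 9.9583
Step 3: 170 μL + 1800 μL = 1970 μL total → factor 1970/170 = 11.588
Step 4: 350 μL + 2050 μL = 2400 μL total → factor 2400/350 = 6.8571
Dilution factor to tube #2 = 179.25; to tube #4 = 14244
[tube #2]/[tube #4] = (factor to tube #4)/(factor to tube #2) = 14244/179.25 = 79.5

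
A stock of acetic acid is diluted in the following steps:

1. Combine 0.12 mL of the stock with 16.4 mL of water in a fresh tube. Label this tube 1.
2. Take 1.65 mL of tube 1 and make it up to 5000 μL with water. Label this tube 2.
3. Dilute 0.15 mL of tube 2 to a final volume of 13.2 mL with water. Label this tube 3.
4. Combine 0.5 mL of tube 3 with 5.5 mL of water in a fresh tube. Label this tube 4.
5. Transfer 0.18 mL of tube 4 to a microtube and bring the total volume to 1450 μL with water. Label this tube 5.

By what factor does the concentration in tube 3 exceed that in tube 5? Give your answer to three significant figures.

Step 1: 0.12 mL + 16.4 mL = 16.52 mL total → factor 16.52/0.12 = 137.67
Step 2: 1.65 mL brought to 5000 μL → factor 5/1.65 = 3.0303
Step 3: 0.15 mL brought to 13.2 mL → factor 13.2/0.15 = 88
Step 4: 0.5 mL + 5.5 mL = 6 mL total → factor 6/0.5 = 12
Step 5: 0.18 mL brought to 1450 μL → factor 1.45/0.18 = 8.0556
Dilution factor to tube 3 = 36711; to tube 5 = 3.5487 × 10^6
[tube 3]/[tube 5] = (factor to tube 5)/(factor to tube 3) = 3.5487 × 10^6/36711 = 96.7

96.7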